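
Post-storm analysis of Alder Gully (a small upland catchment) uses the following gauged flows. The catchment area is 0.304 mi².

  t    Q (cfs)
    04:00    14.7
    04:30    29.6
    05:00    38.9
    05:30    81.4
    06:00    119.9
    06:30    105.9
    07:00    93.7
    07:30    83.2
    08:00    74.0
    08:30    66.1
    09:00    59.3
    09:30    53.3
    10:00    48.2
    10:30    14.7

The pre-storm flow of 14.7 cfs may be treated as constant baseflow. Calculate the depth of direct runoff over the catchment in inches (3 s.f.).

d ≈ 1.73 in

Direct runoff: 0.0, 14.9, 24.2, 66.7, 105.2, 91.2, 79.0, 68.5, 59.3, 51.4, 44.6, 38.6, 33.5, 0.0 cfs; ΣQ_DR = 677.1 cfs.
V = ΣQ_DR · Δt = 677.1 × 1800 s = 1.219 × 10^6 ft³.
Over A = 0.304 mi², depth = V / A = 1.73 in.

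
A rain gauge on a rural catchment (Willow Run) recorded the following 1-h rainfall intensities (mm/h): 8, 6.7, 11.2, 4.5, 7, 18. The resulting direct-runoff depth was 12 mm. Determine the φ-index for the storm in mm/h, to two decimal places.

Only the 2 blocks with intensity above φ contribute runoff: 11.2, 18 mm/h.
Σ(I−φ)·Δt = d  ⇒  (11.2+18 − 2φ)·1 = 12
φ = (29.20 − 12/1) / 2 = 8.60 mm/h.

φ ≈ 8.60 mm/h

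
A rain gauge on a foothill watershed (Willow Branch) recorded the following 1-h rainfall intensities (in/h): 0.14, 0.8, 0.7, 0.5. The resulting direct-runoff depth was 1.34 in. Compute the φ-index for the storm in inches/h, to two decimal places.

φ ≈ 0.22 in/h

Only the 3 blocks with intensity above φ contribute runoff: 0.8, 0.7, 0.5 in/h.
Σ(I−φ)·Δt = d  ⇒  (0.8+0.7+0.5 − 3φ)·1 = 1.34
φ = (2.000 − 1.34/1) / 3 = 0.22 in/h.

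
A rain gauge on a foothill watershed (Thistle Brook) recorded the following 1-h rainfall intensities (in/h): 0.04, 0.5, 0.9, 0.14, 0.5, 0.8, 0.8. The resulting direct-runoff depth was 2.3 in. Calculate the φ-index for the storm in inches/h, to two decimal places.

Only the 5 blocks with intensity above φ contribute runoff: 0.5, 0.9, 0.5, 0.8, 0.8 in/h.
Σ(I−φ)·Δt = d  ⇒  (0.5+0.9+0.5+0.8+0.8 − 5φ)·1 = 2.3
φ = (3.500 − 2.3/1) / 5 = 0.24 in/h.

φ ≈ 0.24 in/h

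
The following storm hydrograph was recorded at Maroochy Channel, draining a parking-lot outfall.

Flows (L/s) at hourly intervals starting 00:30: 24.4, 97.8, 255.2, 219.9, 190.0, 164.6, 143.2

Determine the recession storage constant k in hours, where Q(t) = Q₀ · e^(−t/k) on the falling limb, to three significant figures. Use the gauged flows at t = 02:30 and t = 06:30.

On the falling limb, Q drops from 255.2 to 143.2 L/s between t = 02:30 and t = 06:30 (Δt = 4 h).
k = −Δt / ln(Q₂/Q₁) = −4 / ln(143.2/255.2) = 6.92 h.

k ≈ 6.92 h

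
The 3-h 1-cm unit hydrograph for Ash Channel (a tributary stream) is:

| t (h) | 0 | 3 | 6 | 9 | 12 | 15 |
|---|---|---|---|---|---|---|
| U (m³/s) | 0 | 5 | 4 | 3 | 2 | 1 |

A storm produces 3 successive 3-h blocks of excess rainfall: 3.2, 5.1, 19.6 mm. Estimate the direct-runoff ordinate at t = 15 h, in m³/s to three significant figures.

Q ≈ 7.22 m³/s

By discrete convolution, Q_j = Σ (P_i / 10 mm) · U_{j−i}.
At t = 15 h (j=5): Q = (3.2/10)·1 + (5.1/10)·2 + (19.6/10)·3 = 7.22 m³/s.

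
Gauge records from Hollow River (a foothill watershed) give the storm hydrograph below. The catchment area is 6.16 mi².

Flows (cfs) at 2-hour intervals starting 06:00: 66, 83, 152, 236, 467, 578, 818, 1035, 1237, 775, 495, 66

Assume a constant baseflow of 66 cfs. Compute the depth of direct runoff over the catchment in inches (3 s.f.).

Direct runoff: 0.0, 17.0, 86.0, 170.0, 401.0, 512.0, 752.0, 969.0, 1171.0, 709.0, 429.0, 0.0 cfs; ΣQ_DR = 5216 cfs.
V = ΣQ_DR · Δt = 5216 × 7200 s = 3.756 × 10^7 ft³.
Over A = 6.16 mi², depth = V / A = 2.62 in.

d ≈ 2.62 in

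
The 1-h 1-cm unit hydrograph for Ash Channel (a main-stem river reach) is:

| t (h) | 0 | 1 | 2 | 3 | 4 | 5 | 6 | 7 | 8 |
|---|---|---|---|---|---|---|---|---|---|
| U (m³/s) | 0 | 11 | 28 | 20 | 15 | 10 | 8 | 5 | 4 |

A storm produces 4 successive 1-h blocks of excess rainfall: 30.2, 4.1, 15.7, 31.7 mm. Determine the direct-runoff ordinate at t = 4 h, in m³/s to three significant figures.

Q ≈ 132 m³/s

By discrete convolution, Q_j = Σ (P_i / 10 mm) · U_{j−i}.
At t = 4 h (j=4): Q = (30.2/10)·15 + (4.1/10)·20 + (15.7/10)·28 + (31.7/10)·11 = 132 m³/s.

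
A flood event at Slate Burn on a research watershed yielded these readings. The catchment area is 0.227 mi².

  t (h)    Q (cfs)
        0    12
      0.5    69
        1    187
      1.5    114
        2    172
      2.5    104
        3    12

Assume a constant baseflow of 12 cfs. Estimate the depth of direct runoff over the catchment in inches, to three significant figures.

d ≈ 2.00 in

Direct runoff: 0.0, 57.0, 175.0, 102.0, 160.0, 92.0, 0.0 cfs; ΣQ_DR = 586.0 cfs.
V = ΣQ_DR · Δt = 586.0 × 1800 s = 1.055 × 10^6 ft³.
Over A = 0.227 mi², depth = V / A = 2.00 in.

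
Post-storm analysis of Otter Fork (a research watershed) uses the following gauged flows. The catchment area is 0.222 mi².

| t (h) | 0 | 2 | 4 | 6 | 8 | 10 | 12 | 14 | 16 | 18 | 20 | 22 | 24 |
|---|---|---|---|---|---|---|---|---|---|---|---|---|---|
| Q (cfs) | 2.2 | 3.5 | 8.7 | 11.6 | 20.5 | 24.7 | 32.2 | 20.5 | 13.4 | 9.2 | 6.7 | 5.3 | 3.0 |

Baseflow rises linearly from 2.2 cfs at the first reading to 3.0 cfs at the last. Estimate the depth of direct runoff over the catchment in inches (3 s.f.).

Direct runoff: 0.00, 1.23, 6.37, 9.20, 18.03, 22.17, 29.60, 17.83, 10.67, 6.40, 3.83, 2.37, 0.00 cfs; ΣQ_DR = 127.7 cfs.
V = ΣQ_DR · Δt = 127.7 × 7200 s = 9.194 × 10^5 ft³.
Over A = 0.222 mi², depth = V / A = 1.78 in.

d ≈ 1.78 in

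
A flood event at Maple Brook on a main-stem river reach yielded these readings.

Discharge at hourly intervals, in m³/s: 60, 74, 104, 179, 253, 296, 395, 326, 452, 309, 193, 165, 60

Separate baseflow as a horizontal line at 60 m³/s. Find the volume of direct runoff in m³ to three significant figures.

V ≈ 7.51 × 10^6 m³

Direct-runoff ordinates (Q − Q_b): 0.0, 14.0, 44.0, 119.0, 193.0, 236.0, 335.0, 266.0, 392.0, 249.0, 133.0, 105.0, 0.0 m³/s.
ΣQ_DR = 2086 m³/s.
With Δt = 1 h = 3600 s, V = ΣQ_DR · Δt = 2086 × 3600 = 7.51 × 10^6 m³.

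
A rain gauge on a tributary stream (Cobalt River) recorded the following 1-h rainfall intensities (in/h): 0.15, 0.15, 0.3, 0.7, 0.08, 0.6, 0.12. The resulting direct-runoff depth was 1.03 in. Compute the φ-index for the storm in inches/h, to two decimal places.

φ ≈ 0.19 in/h

Only the 3 blocks with intensity above φ contribute runoff: 0.3, 0.7, 0.6 in/h.
Σ(I−φ)·Δt = d  ⇒  (0.3+0.7+0.6 − 3φ)·1 = 1.03
φ = (1.600 − 1.03/1) / 3 = 0.19 in/h.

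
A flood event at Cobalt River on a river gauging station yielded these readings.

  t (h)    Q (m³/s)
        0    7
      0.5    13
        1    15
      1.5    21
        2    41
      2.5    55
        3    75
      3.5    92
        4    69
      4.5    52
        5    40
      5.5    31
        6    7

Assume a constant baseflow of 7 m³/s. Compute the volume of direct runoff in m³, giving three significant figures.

V ≈ 7.69 × 10^5 m³

Direct-runoff ordinates (Q − Q_b): 0.0, 6.0, 8.0, 14.0, 34.0, 48.0, 68.0, 85.0, 62.0, 45.0, 33.0, 24.0, 0.0 m³/s.
ΣQ_DR = 427.0 m³/s.
With Δt = 0.5 h = 1800 s, V = ΣQ_DR · Δt = 427.0 × 1800 = 7.69 × 10^5 m³.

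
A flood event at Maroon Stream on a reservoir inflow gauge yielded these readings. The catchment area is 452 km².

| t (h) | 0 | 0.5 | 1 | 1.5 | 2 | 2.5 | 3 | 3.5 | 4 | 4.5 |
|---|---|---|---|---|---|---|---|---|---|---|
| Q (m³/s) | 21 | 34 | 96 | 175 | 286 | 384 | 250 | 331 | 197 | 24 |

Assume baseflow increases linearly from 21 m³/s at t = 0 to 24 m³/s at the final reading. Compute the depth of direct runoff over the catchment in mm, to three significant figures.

Direct runoff: 0.00, 12.67, 74.33, 153.00, 263.67, 361.33, 227.00, 307.67, 173.33, 0.00 m³/s; ΣQ_DR = 1573 m³/s.
V = ΣQ_DR · Δt = 1573 × 1800 s = 2.831 × 10^6 m³.
Over A = 452 km², depth = V / A = 6.26 mm.

d ≈ 6.26 mm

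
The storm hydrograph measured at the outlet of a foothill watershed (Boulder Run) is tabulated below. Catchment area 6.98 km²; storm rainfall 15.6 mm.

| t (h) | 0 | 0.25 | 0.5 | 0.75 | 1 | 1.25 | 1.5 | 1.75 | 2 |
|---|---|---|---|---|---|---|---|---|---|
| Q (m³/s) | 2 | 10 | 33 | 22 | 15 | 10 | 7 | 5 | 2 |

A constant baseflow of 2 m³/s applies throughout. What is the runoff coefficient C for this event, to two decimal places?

C ≈ 0.73

ΣQ_DR = 88.00 m³/s; V = ΣQ_DR·Δt = 79200 m³.
Runoff depth d = V / A = 11.35 mm.
C = d / P = 11.35 / 15.6 = 0.73.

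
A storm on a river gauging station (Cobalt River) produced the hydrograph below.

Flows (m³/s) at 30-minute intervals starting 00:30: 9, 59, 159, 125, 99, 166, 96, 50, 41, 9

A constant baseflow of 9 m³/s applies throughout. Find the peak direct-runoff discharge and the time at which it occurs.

Subtracting baseflow gives direct-runoff ordinates: 0.0, 50.0, 150.0, 116.0, 90.0, 157.0, 87.0, 41.0, 32.0, 0.0 m³/s.
The maximum is 157.0 m³/s, occurring at the reading for t = 03:00.

Q_p = 157.0 m³/s at t = 03:00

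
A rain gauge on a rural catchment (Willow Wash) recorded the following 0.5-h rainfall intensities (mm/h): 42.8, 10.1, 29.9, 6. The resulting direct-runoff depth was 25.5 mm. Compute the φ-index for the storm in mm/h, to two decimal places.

Only the 2 blocks with intensity above φ contribute runoff: 42.8, 29.9 mm/h.
Σ(I−φ)·Δt = d  ⇒  (42.8+29.9 − 2φ)·0.5 = 25.5
φ = (72.70 − 25.5/0.5) / 2 = 10.85 mm/h.

φ ≈ 10.85 mm/h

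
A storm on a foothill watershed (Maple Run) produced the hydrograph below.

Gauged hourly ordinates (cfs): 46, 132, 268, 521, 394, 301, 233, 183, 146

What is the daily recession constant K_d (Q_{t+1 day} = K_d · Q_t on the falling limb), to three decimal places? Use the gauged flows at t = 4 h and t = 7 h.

Between t = 4 h and t = 7 h the flow falls from 394 to 183 cfs over 3×1 h = 3 h.
Per-interval ratio K = (183/394)^(1/3) = 0.7744; K_d = K^(24/1) = 0.002.

K_d ≈ 0.002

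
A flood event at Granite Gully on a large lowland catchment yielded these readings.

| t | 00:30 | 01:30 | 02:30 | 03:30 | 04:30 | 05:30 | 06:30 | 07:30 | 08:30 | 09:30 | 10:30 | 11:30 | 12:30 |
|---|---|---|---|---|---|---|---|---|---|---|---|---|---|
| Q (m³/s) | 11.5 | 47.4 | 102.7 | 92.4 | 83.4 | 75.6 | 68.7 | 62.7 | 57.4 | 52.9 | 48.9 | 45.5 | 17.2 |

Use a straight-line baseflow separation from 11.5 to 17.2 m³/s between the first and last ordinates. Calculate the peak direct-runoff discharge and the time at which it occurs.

Q_p = 90.25 m³/s at t = 02:30

Subtracting baseflow gives direct-runoff ordinates: 0.00, 35.42, 90.25, 79.47, 70.00, 61.73, 54.35, 47.88, 42.10, 37.12, 32.65, 28.77, 0.00 m³/s.
The maximum is 90.25 m³/s, occurring at the reading for t = 02:30.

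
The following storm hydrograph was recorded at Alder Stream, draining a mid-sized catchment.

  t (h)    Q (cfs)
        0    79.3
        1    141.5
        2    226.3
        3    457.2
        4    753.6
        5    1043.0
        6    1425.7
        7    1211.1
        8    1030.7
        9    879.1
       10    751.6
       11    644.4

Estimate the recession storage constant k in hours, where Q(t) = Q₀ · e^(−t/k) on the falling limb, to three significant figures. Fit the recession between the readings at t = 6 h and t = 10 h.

On the falling limb, Q drops from 1425.7 to 751.6 cfs between t = 6 h and t = 10 h (Δt = 4 h).
k = −Δt / ln(Q₂/Q₁) = −4 / ln(751.6/1425.7) = 6.25 h.

k ≈ 6.25 h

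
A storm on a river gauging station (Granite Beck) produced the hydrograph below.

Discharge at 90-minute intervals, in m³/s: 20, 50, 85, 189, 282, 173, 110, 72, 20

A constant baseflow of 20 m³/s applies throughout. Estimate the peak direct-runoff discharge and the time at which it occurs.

Subtracting baseflow gives direct-runoff ordinates: 0.0, 30.0, 65.0, 169.0, 262.0, 153.0, 90.0, 52.0, 0.0 m³/s.
The maximum is 262.0 m³/s, occurring at the reading for t = 6 h.

Q_p = 262.0 m³/s at t = 6 h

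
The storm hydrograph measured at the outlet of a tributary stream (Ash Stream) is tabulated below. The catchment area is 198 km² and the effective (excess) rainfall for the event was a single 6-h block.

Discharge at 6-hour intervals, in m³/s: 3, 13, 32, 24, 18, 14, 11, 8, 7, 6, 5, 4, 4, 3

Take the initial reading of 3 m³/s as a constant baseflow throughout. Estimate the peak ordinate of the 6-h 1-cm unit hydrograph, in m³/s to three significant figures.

Direct runoff: 0.0, 10.0, 29.0, 21.0, 15.0, 11.0, 8.0, 5.0, 4.0, 3.0, 2.0, 1.0, 1.0, 0.0 m³/s; ΣQ_DR = 110.0 m³/s, peak = 29.0 m³/s.
Runoff depth d = ΣQ_DR·Δt / A = 110.0 × 21600 / (198 km²) = 12.00 mm.
The 1-cm UH is the DRH scaled by (10 mm)/d, so U_p = 29.0 × 10/12.00 = 24.2 m³/s.

U_p ≈ 24.2 m³/s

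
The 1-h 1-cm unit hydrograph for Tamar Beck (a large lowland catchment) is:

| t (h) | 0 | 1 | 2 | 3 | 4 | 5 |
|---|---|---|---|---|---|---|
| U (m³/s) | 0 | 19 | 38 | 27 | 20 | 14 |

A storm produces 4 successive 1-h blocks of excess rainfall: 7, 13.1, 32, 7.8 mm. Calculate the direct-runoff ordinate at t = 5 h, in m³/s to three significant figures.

By discrete convolution, Q_j = Σ (P_i / 10 mm) · U_{j−i}.
At t = 5 h (j=5): Q = (7/10)·14 + (13.1/10)·20 + (32/10)·27 + (7.8/10)·38 = 152 m³/s.

Q ≈ 152 m³/s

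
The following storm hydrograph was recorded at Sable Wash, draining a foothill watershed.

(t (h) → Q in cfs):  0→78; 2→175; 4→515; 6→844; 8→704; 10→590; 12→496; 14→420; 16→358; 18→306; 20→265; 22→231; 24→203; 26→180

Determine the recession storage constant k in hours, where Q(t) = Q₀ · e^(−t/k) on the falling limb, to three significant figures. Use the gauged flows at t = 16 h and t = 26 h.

On the falling limb, Q drops from 358 to 180 cfs between t = 16 h and t = 26 h (Δt = 10 h).
k = −Δt / ln(Q₂/Q₁) = −10 / ln(180/358) = 14.5 h.

k ≈ 14.5 h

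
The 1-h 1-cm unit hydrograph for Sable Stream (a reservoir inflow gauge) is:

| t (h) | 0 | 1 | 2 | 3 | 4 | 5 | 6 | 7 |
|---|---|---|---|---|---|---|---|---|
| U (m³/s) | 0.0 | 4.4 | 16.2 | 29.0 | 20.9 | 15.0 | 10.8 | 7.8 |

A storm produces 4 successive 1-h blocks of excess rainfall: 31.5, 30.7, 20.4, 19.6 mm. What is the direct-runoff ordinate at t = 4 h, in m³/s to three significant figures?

By discrete convolution, Q_j = Σ (P_i / 10 mm) · U_{j−i}.
At t = 4 h (j=4): Q = (31.5/10)·20.9 + (30.7/10)·29.0 + (20.4/10)·16.2 + (19.6/10)·4.4 = 197 m³/s.

Q ≈ 197 m³/s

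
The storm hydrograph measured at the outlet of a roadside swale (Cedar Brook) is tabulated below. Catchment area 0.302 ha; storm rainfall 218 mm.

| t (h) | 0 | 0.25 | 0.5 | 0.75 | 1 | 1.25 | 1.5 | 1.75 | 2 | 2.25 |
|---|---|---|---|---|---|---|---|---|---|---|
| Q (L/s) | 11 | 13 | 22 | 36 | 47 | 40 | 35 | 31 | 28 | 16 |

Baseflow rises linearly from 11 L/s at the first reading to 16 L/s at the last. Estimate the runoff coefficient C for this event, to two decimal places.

ΣQ_DR = 144.0 L/s; V = ΣQ_DR·Δt = 1.296 × 10^5 L.
Runoff depth d = V / A = 42.91 mm.
C = d / P = 42.91 / 218 = 0.20.

C ≈ 0.20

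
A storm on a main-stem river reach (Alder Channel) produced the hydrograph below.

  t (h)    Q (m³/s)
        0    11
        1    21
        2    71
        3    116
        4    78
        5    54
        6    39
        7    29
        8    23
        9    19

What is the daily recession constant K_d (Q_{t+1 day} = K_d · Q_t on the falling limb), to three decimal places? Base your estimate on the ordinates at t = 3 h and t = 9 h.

K_d ≈ 0.001

Between t = 3 h and t = 9 h the flow falls from 116 to 19 m³/s over 6×1 h = 6 h.
Per-interval ratio K = (19/116)^(1/6) = 0.7397; K_d = K^(24/1) = 0.001.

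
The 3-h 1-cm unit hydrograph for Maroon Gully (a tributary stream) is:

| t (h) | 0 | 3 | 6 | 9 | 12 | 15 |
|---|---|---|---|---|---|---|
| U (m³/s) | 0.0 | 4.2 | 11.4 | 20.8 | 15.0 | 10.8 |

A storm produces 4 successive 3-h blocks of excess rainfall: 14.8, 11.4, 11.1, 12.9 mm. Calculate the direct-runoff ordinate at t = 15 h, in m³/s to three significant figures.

Q ≈ 70.9 m³/s

By discrete convolution, Q_j = Σ (P_i / 10 mm) · U_{j−i}.
At t = 15 h (j=5): Q = (14.8/10)·10.8 + (11.4/10)·15.0 + (11.1/10)·20.8 + (12.9/10)·11.4 = 70.9 m³/s.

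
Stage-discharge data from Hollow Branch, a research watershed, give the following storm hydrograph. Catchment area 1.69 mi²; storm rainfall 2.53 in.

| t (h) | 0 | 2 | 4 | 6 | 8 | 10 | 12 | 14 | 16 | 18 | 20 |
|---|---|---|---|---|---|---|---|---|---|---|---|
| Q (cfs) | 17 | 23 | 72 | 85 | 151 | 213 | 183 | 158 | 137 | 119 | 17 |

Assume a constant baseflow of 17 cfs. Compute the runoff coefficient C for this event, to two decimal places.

ΣQ_DR = 988.0 cfs; V = ΣQ_DR·Δt = 7.114 × 10^6 ft³.
Runoff depth d = V / A = 1.812 in.
C = d / P = 1.812 / 2.53 = 0.72.

C ≈ 0.72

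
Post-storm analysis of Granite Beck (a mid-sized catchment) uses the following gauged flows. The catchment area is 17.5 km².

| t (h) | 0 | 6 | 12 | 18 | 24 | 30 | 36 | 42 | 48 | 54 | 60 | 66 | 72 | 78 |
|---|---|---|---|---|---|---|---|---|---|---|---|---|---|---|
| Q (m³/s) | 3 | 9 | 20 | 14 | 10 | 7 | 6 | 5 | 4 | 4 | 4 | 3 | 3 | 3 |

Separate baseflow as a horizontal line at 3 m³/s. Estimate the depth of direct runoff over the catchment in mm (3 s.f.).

d ≈ 65.4 mm

Direct runoff: 0.0, 6.0, 17.0, 11.0, 7.0, 4.0, 3.0, 2.0, 1.0, 1.0, 1.0, 0.0, 0.0, 0.0 m³/s; ΣQ_DR = 53.00 m³/s.
V = ΣQ_DR · Δt = 53.00 × 21600 s = 1.145 × 10^6 m³.
Over A = 17.5 km², depth = V / A = 65.4 mm.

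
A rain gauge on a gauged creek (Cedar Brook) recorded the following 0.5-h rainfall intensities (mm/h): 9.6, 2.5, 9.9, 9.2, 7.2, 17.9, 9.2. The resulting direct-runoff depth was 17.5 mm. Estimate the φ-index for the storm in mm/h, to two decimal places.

Only the 6 blocks with intensity above φ contribute runoff: 9.6, 9.9, 9.2, 7.2, 17.9, 9.2 mm/h.
Σ(I−φ)·Δt = d  ⇒  (9.6+9.9+9.2+7.2+17.9+9.2 − 6φ)·0.5 = 17.5
φ = (63.00 − 17.5/0.5) / 6 = 4.67 mm/h.

φ ≈ 4.67 mm/h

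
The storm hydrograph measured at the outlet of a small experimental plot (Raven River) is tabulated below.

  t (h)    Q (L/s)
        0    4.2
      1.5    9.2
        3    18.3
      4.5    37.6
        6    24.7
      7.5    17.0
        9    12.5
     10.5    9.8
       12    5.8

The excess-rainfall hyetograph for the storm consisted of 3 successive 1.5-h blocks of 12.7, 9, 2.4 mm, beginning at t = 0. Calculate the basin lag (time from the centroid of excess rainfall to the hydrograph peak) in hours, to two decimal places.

t_L ≈ 2.89 h

Centroid of excess rainfall: t_c = Σ P_i·t̄_i / ΣP_i = 1.6089 h (block centres at 0.75, 2.25, 3.75 h).
Hydrograph peak occurs at t = 4.5 h, so basin lag t_L = 4.5 − 1.6089 = 2.89 h.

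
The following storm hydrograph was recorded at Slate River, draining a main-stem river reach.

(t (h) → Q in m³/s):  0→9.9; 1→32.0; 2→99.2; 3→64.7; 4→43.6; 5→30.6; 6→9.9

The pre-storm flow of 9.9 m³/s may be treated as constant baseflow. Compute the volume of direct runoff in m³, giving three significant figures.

Direct-runoff ordinates (Q − Q_b): 0.0, 22.1, 89.3, 54.8, 33.7, 20.7, 0.0 m³/s.
ΣQ_DR = 220.6 m³/s.
With Δt = 1 h = 3600 s, V = ΣQ_DR · Δt = 220.6 × 3600 = 7.94 × 10^5 m³.

V ≈ 7.94 × 10^5 m³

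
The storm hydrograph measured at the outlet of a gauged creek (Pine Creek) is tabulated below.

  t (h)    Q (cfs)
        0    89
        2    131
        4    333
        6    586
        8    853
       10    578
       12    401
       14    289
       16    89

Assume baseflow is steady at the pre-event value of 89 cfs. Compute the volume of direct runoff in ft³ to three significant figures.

V ≈ 1.83 × 10^7 ft³

Direct-runoff ordinates (Q − Q_b): 0.0, 42.0, 244.0, 497.0, 764.0, 489.0, 312.0, 200.0, 0.0 cfs.
ΣQ_DR = 2548 cfs.
With Δt = 2 h = 7200 s, V = ΣQ_DR · Δt = 2548 × 7200 = 1.83 × 10^7 ft³.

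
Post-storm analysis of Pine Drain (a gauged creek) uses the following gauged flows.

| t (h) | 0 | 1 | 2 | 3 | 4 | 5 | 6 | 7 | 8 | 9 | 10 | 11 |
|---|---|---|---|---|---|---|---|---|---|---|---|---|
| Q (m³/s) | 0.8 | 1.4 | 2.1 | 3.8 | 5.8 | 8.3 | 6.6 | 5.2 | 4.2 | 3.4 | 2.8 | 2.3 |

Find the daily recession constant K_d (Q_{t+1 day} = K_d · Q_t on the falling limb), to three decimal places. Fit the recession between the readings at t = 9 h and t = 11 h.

K_d ≈ 0.009

Between t = 9 h and t = 11 h the flow falls from 3.4 to 2.3 m³/s over 2×1 h = 2 h.
Per-interval ratio K = (2.3/3.4)^(1/2) = 0.8225; K_d = K^(24/1) = 0.009.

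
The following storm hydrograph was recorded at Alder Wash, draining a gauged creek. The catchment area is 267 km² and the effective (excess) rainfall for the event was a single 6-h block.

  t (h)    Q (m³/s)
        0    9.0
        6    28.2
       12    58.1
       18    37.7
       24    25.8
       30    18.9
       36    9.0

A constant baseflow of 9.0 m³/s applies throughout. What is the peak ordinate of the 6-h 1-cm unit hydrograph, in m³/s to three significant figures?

U_p ≈ 49.1 m³/s

Direct runoff: 0.0, 19.2, 49.1, 28.7, 16.8, 9.9, 0.0 m³/s; ΣQ_DR = 123.7 m³/s, peak = 49.1 m³/s.
Runoff depth d = ΣQ_DR·Δt / A = 123.7 × 21600 / (267 km²) = 10.01 mm.
The 1-cm UH is the DRH scaled by (10 mm)/d, so U_p = 49.1 × 10/10.01 = 49.1 m³/s.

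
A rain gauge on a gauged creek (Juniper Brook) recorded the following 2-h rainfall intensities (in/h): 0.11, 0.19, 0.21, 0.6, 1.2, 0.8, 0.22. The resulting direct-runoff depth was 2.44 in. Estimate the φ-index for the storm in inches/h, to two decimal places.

φ ≈ 0.46 in/h

Only the 3 blocks with intensity above φ contribute runoff: 0.6, 1.2, 0.8 in/h.
Σ(I−φ)·Δt = d  ⇒  (0.6+1.2+0.8 − 3φ)·2 = 2.44
φ = (2.600 − 2.44/2) / 3 = 0.46 in/h.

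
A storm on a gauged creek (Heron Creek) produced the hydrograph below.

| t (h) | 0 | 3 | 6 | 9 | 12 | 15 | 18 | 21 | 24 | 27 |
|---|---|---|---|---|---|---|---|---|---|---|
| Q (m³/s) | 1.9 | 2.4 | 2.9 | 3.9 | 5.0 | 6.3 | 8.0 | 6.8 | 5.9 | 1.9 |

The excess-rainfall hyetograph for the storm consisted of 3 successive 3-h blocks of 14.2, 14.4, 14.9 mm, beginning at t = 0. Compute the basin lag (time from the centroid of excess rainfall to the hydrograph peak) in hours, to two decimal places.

Centroid of excess rainfall: t_c = Σ P_i·t̄_i / ΣP_i = 4.5483 h (block centres at 1.5, 4.5, 7.5 h).
Hydrograph peak occurs at t = 18 h, so basin lag t_L = 18 − 4.5483 = 13.45 h.

t_L ≈ 13.45 h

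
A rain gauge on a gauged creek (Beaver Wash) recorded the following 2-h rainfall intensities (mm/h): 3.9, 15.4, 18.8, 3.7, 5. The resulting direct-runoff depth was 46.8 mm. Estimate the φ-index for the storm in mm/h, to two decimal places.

Only the 2 blocks with intensity above φ contribute runoff: 15.4, 18.8 mm/h.
Σ(I−φ)·Δt = d  ⇒  (15.4+18.8 − 2φ)·2 = 46.8
φ = (34.20 − 46.8/2) / 2 = 5.40 mm/h.

φ ≈ 5.40 mm/h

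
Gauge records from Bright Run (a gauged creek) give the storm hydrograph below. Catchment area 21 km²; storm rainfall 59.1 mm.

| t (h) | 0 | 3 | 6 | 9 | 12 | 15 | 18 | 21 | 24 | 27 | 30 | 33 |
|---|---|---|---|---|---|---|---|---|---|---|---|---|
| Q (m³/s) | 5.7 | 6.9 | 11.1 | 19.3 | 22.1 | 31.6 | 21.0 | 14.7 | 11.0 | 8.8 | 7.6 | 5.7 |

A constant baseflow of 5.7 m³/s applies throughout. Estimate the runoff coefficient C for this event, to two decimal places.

ΣQ_DR = 97.10 m³/s; V = ΣQ_DR·Δt = 1.049 × 10^6 m³.
Runoff depth d = V / A = 49.94 mm.
C = d / P = 49.94 / 59.1 = 0.84.

C ≈ 0.84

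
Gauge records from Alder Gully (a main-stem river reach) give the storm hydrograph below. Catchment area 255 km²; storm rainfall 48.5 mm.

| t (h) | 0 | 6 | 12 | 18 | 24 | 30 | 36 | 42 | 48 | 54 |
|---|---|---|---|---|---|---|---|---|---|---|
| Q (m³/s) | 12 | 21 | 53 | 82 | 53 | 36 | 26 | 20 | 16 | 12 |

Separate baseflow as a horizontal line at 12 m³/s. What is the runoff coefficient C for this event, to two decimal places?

ΣQ_DR = 211.0 m³/s; V = ΣQ_DR·Δt = 4.558 × 10^6 m³.
Runoff depth d = V / A = 17.87 mm.
C = d / P = 17.87 / 48.5 = 0.37.

C ≈ 0.37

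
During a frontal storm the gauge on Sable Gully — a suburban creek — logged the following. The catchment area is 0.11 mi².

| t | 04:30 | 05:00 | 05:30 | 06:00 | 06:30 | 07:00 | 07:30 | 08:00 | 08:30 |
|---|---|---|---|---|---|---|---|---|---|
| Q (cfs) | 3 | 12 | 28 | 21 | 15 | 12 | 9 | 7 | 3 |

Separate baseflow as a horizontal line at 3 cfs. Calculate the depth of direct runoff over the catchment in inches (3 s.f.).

Direct runoff: 0.0, 9.0, 25.0, 18.0, 12.0, 9.0, 6.0, 4.0, 0.0 cfs; ΣQ_DR = 83.00 cfs.
V = ΣQ_DR · Δt = 83.00 × 1800 s = 1.494 × 10^5 ft³.
Over A = 0.11 mi², depth = V / A = 0.585 in.

d ≈ 0.585 in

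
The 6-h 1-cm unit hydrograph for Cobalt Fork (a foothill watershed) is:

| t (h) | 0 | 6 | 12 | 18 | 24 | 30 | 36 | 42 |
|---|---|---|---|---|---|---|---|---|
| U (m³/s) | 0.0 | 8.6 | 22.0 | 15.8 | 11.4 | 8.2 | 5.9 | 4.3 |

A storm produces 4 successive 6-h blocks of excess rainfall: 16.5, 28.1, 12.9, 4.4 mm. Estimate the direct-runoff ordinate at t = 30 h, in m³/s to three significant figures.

Q ≈ 75.6 m³/s

By discrete convolution, Q_j = Σ (P_i / 10 mm) · U_{j−i}.
At t = 30 h (j=5): Q = (16.5/10)·8.2 + (28.1/10)·11.4 + (12.9/10)·15.8 + (4.4/10)·22.0 = 75.6 m³/s.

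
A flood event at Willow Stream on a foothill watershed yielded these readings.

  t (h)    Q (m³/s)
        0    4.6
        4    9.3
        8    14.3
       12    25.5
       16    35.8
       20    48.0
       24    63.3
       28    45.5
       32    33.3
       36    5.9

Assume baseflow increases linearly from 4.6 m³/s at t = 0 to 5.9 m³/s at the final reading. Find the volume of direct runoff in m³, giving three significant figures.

V ≈ 3.36 × 10^6 m³

Direct-runoff ordinates (Q − Q_b): 0.00, 4.56, 9.41, 20.47, 30.62, 42.68, 57.83, 39.89, 27.54, 0.00 m³/s.
ΣQ_DR = 233.0 m³/s.
With Δt = 4 h = 14400 s, V = ΣQ_DR · Δt = 233.0 × 14400 = 3.36 × 10^6 m³.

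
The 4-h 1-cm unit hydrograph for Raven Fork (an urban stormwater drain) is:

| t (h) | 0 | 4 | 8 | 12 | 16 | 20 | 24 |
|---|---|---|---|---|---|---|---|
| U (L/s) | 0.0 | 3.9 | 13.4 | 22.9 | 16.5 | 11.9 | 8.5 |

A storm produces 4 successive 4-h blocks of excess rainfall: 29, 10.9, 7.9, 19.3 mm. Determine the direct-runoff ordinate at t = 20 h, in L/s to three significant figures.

Q ≈ 96.4 L/s

By discrete convolution, Q_j = Σ (P_i / 10 mm) · U_{j−i}.
At t = 20 h (j=5): Q = (29/10)·11.9 + (10.9/10)·16.5 + (7.9/10)·22.9 + (19.3/10)·13.4 = 96.4 L/s.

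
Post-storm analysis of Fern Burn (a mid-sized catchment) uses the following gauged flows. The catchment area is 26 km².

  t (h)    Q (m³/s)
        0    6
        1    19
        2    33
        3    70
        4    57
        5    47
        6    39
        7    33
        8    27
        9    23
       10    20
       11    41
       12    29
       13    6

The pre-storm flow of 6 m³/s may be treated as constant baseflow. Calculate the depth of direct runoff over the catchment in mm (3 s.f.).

Direct runoff: 0.0, 13.0, 27.0, 64.0, 51.0, 41.0, 33.0, 27.0, 21.0, 17.0, 14.0, 35.0, 23.0, 0.0 m³/s; ΣQ_DR = 366.0 m³/s.
V = ΣQ_DR · Δt = 366.0 × 3600 s = 1.318 × 10^6 m³.
Over A = 26 km², depth = V / A = 50.7 mm.

d ≈ 50.7 mm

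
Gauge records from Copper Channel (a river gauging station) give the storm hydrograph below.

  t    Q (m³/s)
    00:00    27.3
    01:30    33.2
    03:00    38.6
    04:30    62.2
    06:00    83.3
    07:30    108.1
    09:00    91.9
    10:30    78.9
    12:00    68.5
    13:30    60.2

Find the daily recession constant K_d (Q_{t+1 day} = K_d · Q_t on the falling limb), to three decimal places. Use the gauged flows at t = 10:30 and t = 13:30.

Between t = 10:30 and t = 13:30 the flow falls from 78.9 to 60.2 m³/s over 2×1.5 h = 3 h.
Per-interval ratio K = (60.2/78.9)^(1/2) = 0.8735; K_d = K^(24/1.5) = 0.115.

K_d ≈ 0.115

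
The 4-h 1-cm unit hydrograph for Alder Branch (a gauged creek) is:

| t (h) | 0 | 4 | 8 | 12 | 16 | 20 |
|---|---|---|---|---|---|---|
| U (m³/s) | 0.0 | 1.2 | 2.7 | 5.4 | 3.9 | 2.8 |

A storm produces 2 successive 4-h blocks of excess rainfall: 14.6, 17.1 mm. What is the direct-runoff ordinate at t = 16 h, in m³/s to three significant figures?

Q ≈ 14.9 m³/s

By discrete convolution, Q_j = Σ (P_i / 10 mm) · U_{j−i}.
At t = 16 h (j=4): Q = (14.6/10)·3.9 + (17.1/10)·5.4 = 14.9 m³/s.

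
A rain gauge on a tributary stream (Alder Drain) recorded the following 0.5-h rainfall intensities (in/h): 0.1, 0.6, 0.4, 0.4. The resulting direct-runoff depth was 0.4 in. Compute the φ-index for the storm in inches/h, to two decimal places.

Only the 3 blocks with intensity above φ contribute runoff: 0.6, 0.4, 0.4 in/h.
Σ(I−φ)·Δt = d  ⇒  (0.6+0.4+0.4 − 3φ)·0.5 = 0.4
φ = (1.400 − 0.4/0.5) / 3 = 0.20 in/h.

φ ≈ 0.20 in/h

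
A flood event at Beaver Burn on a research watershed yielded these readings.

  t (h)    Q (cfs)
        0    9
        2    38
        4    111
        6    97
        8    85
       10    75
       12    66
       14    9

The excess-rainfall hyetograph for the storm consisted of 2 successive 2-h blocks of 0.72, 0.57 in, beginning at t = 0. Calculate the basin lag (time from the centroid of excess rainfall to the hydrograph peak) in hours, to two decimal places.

t_L ≈ 2.12 h

Centroid of excess rainfall: t_c = Σ P_i·t̄_i / ΣP_i = 1.8837 h (block centres at 1, 3 h).
Hydrograph peak occurs at t = 4 h, so basin lag t_L = 4 − 1.8837 = 2.12 h.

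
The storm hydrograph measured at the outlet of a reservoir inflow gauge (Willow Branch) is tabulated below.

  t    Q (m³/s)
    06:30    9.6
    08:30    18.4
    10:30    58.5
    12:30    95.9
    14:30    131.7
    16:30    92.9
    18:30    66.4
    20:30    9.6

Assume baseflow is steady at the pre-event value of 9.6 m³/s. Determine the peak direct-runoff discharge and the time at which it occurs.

Subtracting baseflow gives direct-runoff ordinates: 0.0, 8.8, 48.9, 86.3, 122.1, 83.3, 56.8, 0.0 m³/s.
The maximum is 122.1 m³/s, occurring at the reading for t = 14:30.

Q_p = 122.1 m³/s at t = 14:30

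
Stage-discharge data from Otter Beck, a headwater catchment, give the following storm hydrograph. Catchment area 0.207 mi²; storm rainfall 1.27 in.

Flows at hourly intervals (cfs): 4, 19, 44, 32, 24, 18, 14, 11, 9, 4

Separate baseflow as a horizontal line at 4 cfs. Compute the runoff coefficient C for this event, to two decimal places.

ΣQ_DR = 139.0 cfs; V = ΣQ_DR·Δt = 5.004 × 10^5 ft³.
Runoff depth d = V / A = 1.041 in.
C = d / P = 1.041 / 1.27 = 0.82.

C ≈ 0.82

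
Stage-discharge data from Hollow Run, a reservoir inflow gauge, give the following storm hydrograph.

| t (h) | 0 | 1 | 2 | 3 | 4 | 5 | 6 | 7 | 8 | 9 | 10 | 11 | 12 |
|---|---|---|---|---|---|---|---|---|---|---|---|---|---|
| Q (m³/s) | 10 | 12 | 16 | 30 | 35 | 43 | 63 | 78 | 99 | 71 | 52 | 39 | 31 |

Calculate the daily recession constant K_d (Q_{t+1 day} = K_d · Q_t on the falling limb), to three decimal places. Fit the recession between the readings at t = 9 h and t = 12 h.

K_d ≈ 0.001

Between t = 9 h and t = 12 h the flow falls from 71 to 31 m³/s over 3×1 h = 3 h.
Per-interval ratio K = (31/71)^(1/3) = 0.7586; K_d = K^(24/1) = 0.001.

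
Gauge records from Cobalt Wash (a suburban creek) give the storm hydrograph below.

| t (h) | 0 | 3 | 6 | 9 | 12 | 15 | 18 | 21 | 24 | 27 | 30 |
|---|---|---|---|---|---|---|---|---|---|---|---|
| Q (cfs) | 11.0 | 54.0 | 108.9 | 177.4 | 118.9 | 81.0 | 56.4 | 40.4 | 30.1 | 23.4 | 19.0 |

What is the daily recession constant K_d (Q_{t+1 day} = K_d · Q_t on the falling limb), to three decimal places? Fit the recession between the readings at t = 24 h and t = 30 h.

Between t = 24 h and t = 30 h the flow falls from 30.1 to 19.0 cfs over 2×3 h = 6 h.
Per-interval ratio K = (19.0/30.1)^(1/2) = 0.7945; K_d = K^(24/3) = 0.159.

K_d ≈ 0.159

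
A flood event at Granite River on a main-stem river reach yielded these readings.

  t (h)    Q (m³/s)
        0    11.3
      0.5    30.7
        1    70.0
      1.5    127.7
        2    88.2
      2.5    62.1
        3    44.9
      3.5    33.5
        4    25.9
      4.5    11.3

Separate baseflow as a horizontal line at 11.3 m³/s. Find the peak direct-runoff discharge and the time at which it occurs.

Subtracting baseflow gives direct-runoff ordinates: 0.0, 19.4, 58.7, 116.4, 76.9, 50.8, 33.6, 22.2, 14.6, 0.0 m³/s.
The maximum is 116.4 m³/s, occurring at the reading for t = 1.5 h.

Q_p = 116.4 m³/s at t = 1.5 h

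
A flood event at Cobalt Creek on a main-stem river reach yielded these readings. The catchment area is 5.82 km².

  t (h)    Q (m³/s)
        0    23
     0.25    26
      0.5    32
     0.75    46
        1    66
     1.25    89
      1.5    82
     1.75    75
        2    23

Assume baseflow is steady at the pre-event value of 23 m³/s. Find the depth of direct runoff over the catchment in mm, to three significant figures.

Direct runoff: 0.0, 3.0, 9.0, 23.0, 43.0, 66.0, 59.0, 52.0, 0.0 m³/s; ΣQ_DR = 255.0 m³/s.
V = ΣQ_DR · Δt = 255.0 × 900 s = 2.295 × 10^5 m³.
Over A = 5.82 km², depth = V / A = 39.4 mm.

d ≈ 39.4 mm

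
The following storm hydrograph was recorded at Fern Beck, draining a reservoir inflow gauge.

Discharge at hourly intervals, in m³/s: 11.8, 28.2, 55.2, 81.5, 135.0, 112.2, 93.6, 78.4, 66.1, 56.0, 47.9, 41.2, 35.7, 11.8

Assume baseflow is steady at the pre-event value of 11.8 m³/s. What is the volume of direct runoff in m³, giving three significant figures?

Direct-runoff ordinates (Q − Q_b): 0.0, 16.4, 43.4, 69.7, 123.2, 100.4, 81.8, 66.6, 54.3, 44.2, 36.1, 29.4, 23.9, 0.0 m³/s.
ΣQ_DR = 689.4 m³/s.
With Δt = 1 h = 3600 s, V = ΣQ_DR · Δt = 689.4 × 3600 = 2.48 × 10^6 m³.

V ≈ 2.48 × 10^6 m³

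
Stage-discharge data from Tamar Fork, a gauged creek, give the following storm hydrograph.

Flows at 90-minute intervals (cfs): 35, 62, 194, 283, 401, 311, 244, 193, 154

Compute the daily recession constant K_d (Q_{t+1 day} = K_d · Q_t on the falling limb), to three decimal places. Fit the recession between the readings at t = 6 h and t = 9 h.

K_d ≈ 0.019

Between t = 6 h and t = 9 h the flow falls from 401 to 244 cfs over 2×1.5 h = 3 h.
Per-interval ratio K = (244/401)^(1/2) = 0.7801; K_d = K^(24/1.5) = 0.019.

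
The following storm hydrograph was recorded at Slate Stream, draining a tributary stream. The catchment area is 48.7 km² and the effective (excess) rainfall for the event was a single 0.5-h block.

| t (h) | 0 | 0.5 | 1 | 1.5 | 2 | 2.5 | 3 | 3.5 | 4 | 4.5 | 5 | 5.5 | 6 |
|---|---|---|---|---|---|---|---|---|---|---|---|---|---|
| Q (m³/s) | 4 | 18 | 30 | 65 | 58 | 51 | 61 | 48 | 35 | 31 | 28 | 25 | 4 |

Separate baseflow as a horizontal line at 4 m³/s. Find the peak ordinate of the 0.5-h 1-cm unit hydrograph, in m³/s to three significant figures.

Direct runoff: 0.0, 14.0, 26.0, 61.0, 54.0, 47.0, 57.0, 44.0, 31.0, 27.0, 24.0, 21.0, 0.0 m³/s; ΣQ_DR = 406.0 m³/s, peak = 61.0 m³/s.
Runoff depth d = ΣQ_DR·Δt / A = 406.0 × 1800 / (48.7 km²) = 15.01 mm.
The 1-cm UH is the DRH scaled by (10 mm)/d, so U_p = 61.0 × 10/15.01 = 40.6 m³/s.

U_p ≈ 40.6 m³/s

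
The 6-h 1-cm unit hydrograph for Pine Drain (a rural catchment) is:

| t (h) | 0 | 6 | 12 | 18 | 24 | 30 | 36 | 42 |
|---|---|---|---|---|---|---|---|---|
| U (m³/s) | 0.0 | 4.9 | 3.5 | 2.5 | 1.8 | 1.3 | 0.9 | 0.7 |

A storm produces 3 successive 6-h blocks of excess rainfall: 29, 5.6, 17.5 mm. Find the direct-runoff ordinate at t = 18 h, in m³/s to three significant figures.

Q ≈ 17.8 m³/s

By discrete convolution, Q_j = Σ (P_i / 10 mm) · U_{j−i}.
At t = 18 h (j=3): Q = (29/10)·2.5 + (5.6/10)·3.5 + (17.5/10)·4.9 = 17.8 m³/s.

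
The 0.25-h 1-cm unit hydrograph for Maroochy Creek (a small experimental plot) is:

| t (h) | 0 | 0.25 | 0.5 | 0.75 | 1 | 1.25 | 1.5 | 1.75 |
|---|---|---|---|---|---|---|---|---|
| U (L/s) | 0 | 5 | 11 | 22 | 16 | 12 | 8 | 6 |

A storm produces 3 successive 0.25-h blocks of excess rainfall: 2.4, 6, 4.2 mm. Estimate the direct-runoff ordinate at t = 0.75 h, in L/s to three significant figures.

By discrete convolution, Q_j = Σ (P_i / 10 mm) · U_{j−i}.
At t = 0.75 h (j=3): Q = (2.4/10)·22 + (6/10)·11 + (4.2/10)·5 = 14.0 L/s.

Q ≈ 14.0 L/s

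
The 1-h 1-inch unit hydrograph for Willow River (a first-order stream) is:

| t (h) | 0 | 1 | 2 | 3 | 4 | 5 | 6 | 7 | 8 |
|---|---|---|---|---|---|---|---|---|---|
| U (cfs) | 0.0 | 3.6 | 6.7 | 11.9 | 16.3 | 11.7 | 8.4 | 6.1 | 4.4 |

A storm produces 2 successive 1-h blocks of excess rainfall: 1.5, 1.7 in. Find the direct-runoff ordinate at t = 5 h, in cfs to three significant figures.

Q ≈ 45.3 cfs

By discrete convolution, Q_j = Σ (P_i / 1 in) · U_{j−i}.
At t = 5 h (j=5): Q = (1.5/1)·11.7 + (1.7/1)·16.3 = 45.3 cfs.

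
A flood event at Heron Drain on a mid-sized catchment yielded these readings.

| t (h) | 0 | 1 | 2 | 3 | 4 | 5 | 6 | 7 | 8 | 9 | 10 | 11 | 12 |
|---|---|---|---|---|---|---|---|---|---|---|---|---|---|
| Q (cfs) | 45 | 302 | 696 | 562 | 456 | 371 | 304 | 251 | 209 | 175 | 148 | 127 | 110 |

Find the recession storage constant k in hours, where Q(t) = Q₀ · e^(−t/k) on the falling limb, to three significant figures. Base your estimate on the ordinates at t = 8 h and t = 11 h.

k ≈ 6.02 h

On the falling limb, Q drops from 209 to 127 cfs between t = 8 h and t = 11 h (Δt = 3 h).
k = −Δt / ln(Q₂/Q₁) = −3 / ln(127/209) = 6.02 h.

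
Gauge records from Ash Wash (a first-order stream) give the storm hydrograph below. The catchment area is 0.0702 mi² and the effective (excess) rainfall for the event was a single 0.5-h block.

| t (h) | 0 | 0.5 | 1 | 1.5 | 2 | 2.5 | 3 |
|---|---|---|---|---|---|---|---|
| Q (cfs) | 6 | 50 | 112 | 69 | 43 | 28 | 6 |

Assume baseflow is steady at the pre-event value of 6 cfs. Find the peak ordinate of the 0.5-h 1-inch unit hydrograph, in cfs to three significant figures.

Direct runoff: 0.0, 44.0, 106.0, 63.0, 37.0, 22.0, 0.0 cfs; ΣQ_DR = 272.0 cfs, peak = 106.0 cfs.
Runoff depth d = ΣQ_DR·Δt / A = 272.0 × 1800 / (0.0702 mi²) = 3.002 in.
The 1-inch UH is the DRH scaled by (1 in)/d, so U_p = 106.0 × 1/3.002 = 35.3 cfs.

U_p ≈ 35.3 cfs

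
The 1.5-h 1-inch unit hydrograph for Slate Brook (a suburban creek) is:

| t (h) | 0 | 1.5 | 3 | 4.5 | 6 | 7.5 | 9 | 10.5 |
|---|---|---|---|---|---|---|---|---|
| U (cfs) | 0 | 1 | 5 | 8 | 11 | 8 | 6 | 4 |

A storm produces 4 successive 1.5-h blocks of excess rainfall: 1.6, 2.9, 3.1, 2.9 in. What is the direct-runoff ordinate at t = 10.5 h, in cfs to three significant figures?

Q ≈ 80.5 cfs

By discrete convolution, Q_j = Σ (P_i / 1 in) · U_{j−i}.
At t = 10.5 h (j=7): Q = (1.6/1)·4 + (2.9/1)·6 + (3.1/1)·8 + (2.9/1)·11 = 80.5 cfs.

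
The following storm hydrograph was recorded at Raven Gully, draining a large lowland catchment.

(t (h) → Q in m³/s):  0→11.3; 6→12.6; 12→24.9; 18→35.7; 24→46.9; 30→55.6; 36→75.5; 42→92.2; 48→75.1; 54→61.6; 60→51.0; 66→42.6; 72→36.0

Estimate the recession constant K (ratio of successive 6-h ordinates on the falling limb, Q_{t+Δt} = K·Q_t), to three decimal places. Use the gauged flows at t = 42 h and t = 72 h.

K ≈ 0.829

Using the recession-limb readings at t = 42 h and t = 72 h: Q falls from 92.2 to 36.0 m³/s over 5 intervals.
K = (Q₂/Q₁)^(1/5) = (36.0/92.2)^(1/5) = 0.829.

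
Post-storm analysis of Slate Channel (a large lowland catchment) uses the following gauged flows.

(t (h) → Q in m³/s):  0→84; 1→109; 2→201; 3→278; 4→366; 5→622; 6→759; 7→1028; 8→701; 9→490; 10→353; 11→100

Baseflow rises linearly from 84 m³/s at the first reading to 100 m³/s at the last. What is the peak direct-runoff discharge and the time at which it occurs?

Subtracting baseflow gives direct-runoff ordinates: 0.00, 23.55, 114.09, 189.64, 276.18, 530.73, 666.27, 933.82, 605.36, 392.91, 254.45, 0.00 m³/s.
The maximum is 933.82 m³/s, occurring at the reading for t = 7 h.

Q_p = 933.82 m³/s at t = 7 h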